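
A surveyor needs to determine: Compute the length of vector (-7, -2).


|u| = sqrt((-7)^2 + (-2)^2) = sqrt(53) = 7.2801

7.2801


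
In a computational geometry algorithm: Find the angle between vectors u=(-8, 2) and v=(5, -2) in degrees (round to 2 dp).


u.v = -44, |u| = sqrt(68) = 8.2462, |v| = sqrt(29) = 5.3852
cos(theta) = u.v/(|u||v|) = -44/sqrt(1972) = -0.99083
theta = acos(-0.99083) = 172.23 degrees

172.23 degrees


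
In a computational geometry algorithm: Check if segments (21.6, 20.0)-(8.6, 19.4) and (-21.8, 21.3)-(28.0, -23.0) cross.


Cross products: d1=1857.88, d2=1252.1, d3=-42.94, d4=562.84
d1*d2 < 0 and d3*d4 < 0? no

No, they don't intersect


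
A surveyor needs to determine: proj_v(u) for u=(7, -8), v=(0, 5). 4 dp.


u.v = -40, |v| = sqrt(25) = 5
Scalar projection = u.v / |v| = -40 / sqrt(25) = -8

-8


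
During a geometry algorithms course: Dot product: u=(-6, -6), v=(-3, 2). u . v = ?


u . v = u_x*v_x + u_y*v_y = (-6)*(-3) + (-6)*2
= 18 + (-12) = 6

6


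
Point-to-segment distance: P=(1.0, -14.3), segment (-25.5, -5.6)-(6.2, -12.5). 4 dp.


Project P onto AB: t = 0.8552 (clamped to [0,1])
Closest point on segment: (1.6093, -11.5008)
Distance: 2.8648

2.8648


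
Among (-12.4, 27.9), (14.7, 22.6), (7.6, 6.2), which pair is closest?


d(P0,P1) = 27.6134, d(P0,P2) = 29.5108, d(P1,P2) = 17.8709
Closest: P1 and P2

Closest pair: (14.7, 22.6) and (7.6, 6.2), distance = 17.8709


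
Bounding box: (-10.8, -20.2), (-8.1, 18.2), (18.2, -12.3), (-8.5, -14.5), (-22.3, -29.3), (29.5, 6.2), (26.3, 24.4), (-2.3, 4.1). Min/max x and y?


x range: [-22.3, 29.5]
y range: [-29.3, 24.4]
Bounding box: (-22.3,-29.3) to (29.5,24.4)

(-22.3,-29.3) to (29.5,24.4)


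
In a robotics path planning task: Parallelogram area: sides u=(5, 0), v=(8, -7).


|u x v| = |5*(-7) - 0*8|
= |(-35) - 0| = 35

35


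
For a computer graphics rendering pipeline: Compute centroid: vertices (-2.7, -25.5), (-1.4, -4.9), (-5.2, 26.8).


Centroid = ((x_A+x_B+x_C)/3, (y_A+y_B+y_C)/3)
= (((-2.7)+(-1.4)+(-5.2))/3, ((-25.5)+(-4.9)+26.8)/3)
= (-3.1, -1.2)

(-3.1, -1.2)


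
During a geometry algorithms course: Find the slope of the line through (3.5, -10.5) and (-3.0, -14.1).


slope = (y2-y1)/(x2-x1) = ((-14.1)-(-10.5))/((-3)-3.5) = (-3.6)/(-6.5) = 0.5538

0.5538


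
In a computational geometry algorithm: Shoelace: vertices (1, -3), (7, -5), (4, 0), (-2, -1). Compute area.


Shoelace sum: (1*(-5) - 7*(-3)) + (7*0 - 4*(-5)) + (4*(-1) - (-2)*0) + ((-2)*(-3) - 1*(-1))
= 39
Area = |39|/2 = 19.5

19.5


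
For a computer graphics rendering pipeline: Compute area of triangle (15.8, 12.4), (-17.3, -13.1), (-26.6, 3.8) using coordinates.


Area = |x_A(y_B-y_C) + x_B(y_C-y_A) + x_C(y_A-y_B)|/2
= |(-267.02) + 148.78 + (-678.3)|/2
= 796.54/2 = 398.27

398.27


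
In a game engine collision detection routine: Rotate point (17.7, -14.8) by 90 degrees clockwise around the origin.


90° CW: (x,y) -> (y, -x)
(17.7,-14.8) -> (-14.8, -17.7)

(-14.8, -17.7)


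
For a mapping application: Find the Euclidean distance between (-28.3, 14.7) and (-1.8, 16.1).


dx=26.5, dy=1.4
d^2 = 26.5^2 + 1.4^2 = 704.21
d = sqrt(704.21) = 26.537

26.537


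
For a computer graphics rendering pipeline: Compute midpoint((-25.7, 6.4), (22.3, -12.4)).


M = (((-25.7)+22.3)/2, (6.4+(-12.4))/2)
= (-1.7, -3)

(-1.7, -3)


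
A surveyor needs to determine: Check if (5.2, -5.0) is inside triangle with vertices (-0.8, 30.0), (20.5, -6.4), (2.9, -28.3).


Cross products: AB x AP = -527.1, BC x BP = -359.71, CA x CP = -220.3
All same sign? yes

Yes, inside


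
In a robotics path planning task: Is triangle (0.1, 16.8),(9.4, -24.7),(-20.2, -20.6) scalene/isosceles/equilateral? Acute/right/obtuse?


Side lengths squared: AB^2=1808.74, BC^2=892.97, CA^2=1810.85
Sorted: [892.97, 1808.74, 1810.85]
By sides: Scalene, By angles: Acute

Scalene, Acute


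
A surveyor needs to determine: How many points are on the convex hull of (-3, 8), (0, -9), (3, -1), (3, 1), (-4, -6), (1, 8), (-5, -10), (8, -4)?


Convex hull vertices (CCW): (-5, -10), (0, -9), (8, -4), (1, 8), (-3, 8)
Count = 5

5


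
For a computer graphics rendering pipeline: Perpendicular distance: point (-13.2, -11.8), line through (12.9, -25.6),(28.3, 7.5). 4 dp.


|cross product| = 1076.43
|line direction| = sqrt(1332.77) = 36.5071
Distance = 1076.43/sqrt(1332.77) = 29.4855

29.4855


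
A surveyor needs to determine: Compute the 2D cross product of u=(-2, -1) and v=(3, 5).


u x v = u_x*v_y - u_y*v_x = (-2)*5 - (-1)*3
= (-10) - (-3) = -7

-7


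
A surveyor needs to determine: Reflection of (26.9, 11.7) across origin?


Reflection over origin: (x,y) -> (-x,-y)
(26.9, 11.7) -> (-26.9, -11.7)

(-26.9, -11.7)


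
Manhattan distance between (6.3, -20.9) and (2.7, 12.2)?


|6.3-2.7| + |(-20.9)-12.2| = 3.6 + 33.1 = 36.7

36.7


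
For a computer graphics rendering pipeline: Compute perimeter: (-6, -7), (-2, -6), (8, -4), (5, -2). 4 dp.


Sides: (-6, -7)->(-2, -6): sqrt(17) = 4.123106, (-2, -6)->(8, -4): sqrt(104) = 10.198039, (8, -4)->(5, -2): sqrt(13) = 3.605551, (5, -2)->(-6, -7): sqrt(146) = 12.083046
Sum = 30.009742
Perimeter = 30.0097

30.0097


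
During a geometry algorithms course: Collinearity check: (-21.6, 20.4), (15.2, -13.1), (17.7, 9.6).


Cross product: (15.2-(-21.6))*(9.6-20.4) - ((-13.1)-20.4)*(17.7-(-21.6))
= 919.11

No, not collinear


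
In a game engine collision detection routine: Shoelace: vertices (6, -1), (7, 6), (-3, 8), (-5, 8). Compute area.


Shoelace sum: (6*6 - 7*(-1)) + (7*8 - (-3)*6) + ((-3)*8 - (-5)*8) + ((-5)*(-1) - 6*8)
= 90
Area = |90|/2 = 45

45


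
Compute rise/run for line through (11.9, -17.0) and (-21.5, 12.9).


slope = (y2-y1)/(x2-x1) = (12.9-(-17))/((-21.5)-11.9) = 29.9/(-33.4) = -0.8952

-0.8952


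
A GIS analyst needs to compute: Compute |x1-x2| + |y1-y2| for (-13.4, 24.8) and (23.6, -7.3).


|(-13.4)-23.6| + |24.8-(-7.3)| = 37 + 32.1 = 69.1

69.1


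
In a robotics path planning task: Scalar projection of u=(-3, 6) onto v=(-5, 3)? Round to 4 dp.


u.v = 33, |v| = sqrt(34) = 5.831
Scalar projection = u.v / |v| = 33 / sqrt(34) = 5.6595

5.6595


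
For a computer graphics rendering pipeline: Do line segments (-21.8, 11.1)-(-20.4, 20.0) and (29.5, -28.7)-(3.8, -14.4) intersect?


Cross products: d1=-289.27, d2=-538.02, d3=-512.29, d4=-263.54
d1*d2 < 0 and d3*d4 < 0? no

No, they don't intersect


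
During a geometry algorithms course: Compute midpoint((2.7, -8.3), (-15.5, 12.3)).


M = ((2.7+(-15.5))/2, ((-8.3)+12.3)/2)
= (-6.4, 2)

(-6.4, 2)


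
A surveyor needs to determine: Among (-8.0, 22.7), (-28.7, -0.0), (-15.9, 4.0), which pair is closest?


d(P0,P1) = 30.721, d(P0,P2) = 20.3002, d(P1,P2) = 13.4104
Closest: P1 and P2

Closest pair: (-28.7, -0.0) and (-15.9, 4.0), distance = 13.4104


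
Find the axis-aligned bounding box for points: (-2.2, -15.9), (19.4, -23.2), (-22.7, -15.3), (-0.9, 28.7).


x range: [-22.7, 19.4]
y range: [-23.2, 28.7]
Bounding box: (-22.7,-23.2) to (19.4,28.7)

(-22.7,-23.2) to (19.4,28.7)


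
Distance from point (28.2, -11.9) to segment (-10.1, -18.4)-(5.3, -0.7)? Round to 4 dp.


Project P onto AB: t = 1 (clamped to [0,1])
Closest point on segment: (5.3, -0.7)
Distance: 25.4922

25.4922


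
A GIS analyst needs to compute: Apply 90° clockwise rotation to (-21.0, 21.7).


90° CW: (x,y) -> (y, -x)
(-21,21.7) -> (21.7, 21)

(21.7, 21)


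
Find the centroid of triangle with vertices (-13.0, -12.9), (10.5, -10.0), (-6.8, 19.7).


Centroid = ((x_A+x_B+x_C)/3, (y_A+y_B+y_C)/3)
= (((-13)+10.5+(-6.8))/3, ((-12.9)+(-10)+19.7)/3)
= (-3.1, -1.0667)

(-3.1, -1.0667)


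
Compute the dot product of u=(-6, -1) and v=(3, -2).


u . v = u_x*v_x + u_y*v_y = (-6)*3 + (-1)*(-2)
= (-18) + 2 = -16

-16


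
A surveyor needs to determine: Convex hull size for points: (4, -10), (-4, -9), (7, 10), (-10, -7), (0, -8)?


Convex hull vertices (CCW): (-10, -7), (-4, -9), (4, -10), (7, 10)
Count = 4

4


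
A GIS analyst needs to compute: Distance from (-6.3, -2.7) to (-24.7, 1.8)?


dx=-18.4, dy=4.5
d^2 = (-18.4)^2 + 4.5^2 = 358.81
d = sqrt(358.81) = 18.9423

18.9423


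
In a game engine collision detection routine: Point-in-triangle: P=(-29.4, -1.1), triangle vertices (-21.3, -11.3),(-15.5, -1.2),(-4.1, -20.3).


Cross products: AB x AP = 140.97, BC x BP = -264.35, CA x CP = -102.54
All same sign? no

No, outside


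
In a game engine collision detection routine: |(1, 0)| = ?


|u| = sqrt(1^2 + 0^2) = sqrt(1) = 1

1


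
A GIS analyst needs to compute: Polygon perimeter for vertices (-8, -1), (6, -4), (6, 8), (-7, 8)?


Sides: (-8, -1)->(6, -4): sqrt(205) = 14.317821, (6, -4)->(6, 8): sqrt(144) = 12, (6, 8)->(-7, 8): sqrt(169) = 13, (-7, 8)->(-8, -1): sqrt(82) = 9.055385
Sum = 48.373206
Perimeter = 48.3732

48.3732


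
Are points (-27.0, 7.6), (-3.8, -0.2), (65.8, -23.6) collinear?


Cross product: ((-3.8)-(-27))*((-23.6)-7.6) - ((-0.2)-7.6)*(65.8-(-27))
= 0

Yes, collinear


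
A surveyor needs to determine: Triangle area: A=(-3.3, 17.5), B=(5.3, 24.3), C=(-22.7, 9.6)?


Area = |x_A(y_B-y_C) + x_B(y_C-y_A) + x_C(y_A-y_B)|/2
= |(-48.51) + (-41.87) + 154.36|/2
= 63.98/2 = 31.99

31.99


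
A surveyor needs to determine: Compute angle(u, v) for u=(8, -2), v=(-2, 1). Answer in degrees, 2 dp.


u.v = -18, |u| = sqrt(68) = 8.2462, |v| = sqrt(5) = 2.2361
cos(theta) = u.v/(|u||v|) = -18/sqrt(340) = -0.976187
theta = acos(-0.976187) = 167.47 degrees

167.47 degrees


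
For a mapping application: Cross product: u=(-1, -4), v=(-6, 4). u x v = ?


u x v = u_x*v_y - u_y*v_x = (-1)*4 - (-4)*(-6)
= (-4) - 24 = -28

-28


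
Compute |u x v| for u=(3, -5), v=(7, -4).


|u x v| = |3*(-4) - (-5)*7|
= |(-12) - (-35)| = 23

23


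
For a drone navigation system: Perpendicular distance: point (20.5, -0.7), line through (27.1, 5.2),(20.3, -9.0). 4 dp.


|cross product| = 53.6
|line direction| = sqrt(247.88) = 15.7442
Distance = 53.6/sqrt(247.88) = 3.4044

3.4044


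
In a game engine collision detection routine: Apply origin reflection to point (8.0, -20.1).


Reflection over origin: (x,y) -> (-x,-y)
(8, -20.1) -> (-8, 20.1)

(-8, 20.1)


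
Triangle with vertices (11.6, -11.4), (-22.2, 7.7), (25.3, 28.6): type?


Side lengths squared: AB^2=1507.25, BC^2=2693.06, CA^2=1787.69
Sorted: [1507.25, 1787.69, 2693.06]
By sides: Scalene, By angles: Acute

Scalene, Acute


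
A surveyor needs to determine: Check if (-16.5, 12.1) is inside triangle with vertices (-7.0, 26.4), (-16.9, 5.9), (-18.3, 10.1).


Cross products: AB x AP = -53.18, BC x BP = -10.36, CA x CP = -6.74
All same sign? yes

Yes, inside


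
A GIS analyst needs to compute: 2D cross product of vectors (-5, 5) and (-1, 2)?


u x v = u_x*v_y - u_y*v_x = (-5)*2 - 5*(-1)
= (-10) - (-5) = -5

-5


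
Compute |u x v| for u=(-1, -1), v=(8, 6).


|u x v| = |(-1)*6 - (-1)*8|
= |(-6) - (-8)| = 2

2


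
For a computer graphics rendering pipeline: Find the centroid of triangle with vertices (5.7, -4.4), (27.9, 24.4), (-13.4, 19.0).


Centroid = ((x_A+x_B+x_C)/3, (y_A+y_B+y_C)/3)
= ((5.7+27.9+(-13.4))/3, ((-4.4)+24.4+19)/3)
= (6.7333, 13)

(6.7333, 13)


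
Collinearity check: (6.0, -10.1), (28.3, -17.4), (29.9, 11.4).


Cross product: (28.3-6)*(11.4-(-10.1)) - ((-17.4)-(-10.1))*(29.9-6)
= 653.92

No, not collinear


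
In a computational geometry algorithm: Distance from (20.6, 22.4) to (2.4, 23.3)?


dx=-18.2, dy=0.9
d^2 = (-18.2)^2 + 0.9^2 = 332.05
d = sqrt(332.05) = 18.2222

18.2222


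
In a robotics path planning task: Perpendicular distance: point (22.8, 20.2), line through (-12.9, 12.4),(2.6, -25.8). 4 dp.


|cross product| = 1484.64
|line direction| = sqrt(1699.49) = 41.2249
Distance = 1484.64/sqrt(1699.49) = 36.0132

36.0132


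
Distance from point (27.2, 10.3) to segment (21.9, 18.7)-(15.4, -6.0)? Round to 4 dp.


Project P onto AB: t = 0.2652 (clamped to [0,1])
Closest point on segment: (20.1759, 12.1484)
Distance: 7.2632

7.2632


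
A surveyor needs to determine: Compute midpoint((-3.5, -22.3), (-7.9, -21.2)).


M = (((-3.5)+(-7.9))/2, ((-22.3)+(-21.2))/2)
= (-5.7, -21.75)

(-5.7, -21.75)


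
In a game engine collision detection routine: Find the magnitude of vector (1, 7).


|u| = sqrt(1^2 + 7^2) = sqrt(50) = 7.0711

7.0711


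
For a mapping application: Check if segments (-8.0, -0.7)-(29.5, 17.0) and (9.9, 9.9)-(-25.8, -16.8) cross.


Cross products: d1=-99.51, d2=269.85, d3=80.67, d4=-288.69
d1*d2 < 0 and d3*d4 < 0? yes

Yes, they intersect


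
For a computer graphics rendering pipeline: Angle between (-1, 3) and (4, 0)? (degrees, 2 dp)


u.v = -4, |u| = sqrt(10) = 3.1623, |v| = sqrt(16) = 4
cos(theta) = u.v/(|u||v|) = -4/sqrt(160) = -0.316228
theta = acos(-0.316228) = 108.43 degrees

108.43 degrees


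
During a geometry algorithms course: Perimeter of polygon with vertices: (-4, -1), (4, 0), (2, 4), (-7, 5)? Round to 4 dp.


Sides: (-4, -1)->(4, 0): sqrt(65) = 8.062258, (4, 0)->(2, 4): sqrt(20) = 4.472136, (2, 4)->(-7, 5): sqrt(82) = 9.055385, (-7, 5)->(-4, -1): sqrt(45) = 6.708204
Sum = 28.297983
Perimeter = 28.298

28.298


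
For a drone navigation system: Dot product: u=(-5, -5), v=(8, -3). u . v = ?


u . v = u_x*v_x + u_y*v_y = (-5)*8 + (-5)*(-3)
= (-40) + 15 = -25

-25


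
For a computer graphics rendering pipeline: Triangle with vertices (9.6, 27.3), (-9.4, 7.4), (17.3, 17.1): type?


Side lengths squared: AB^2=757.01, BC^2=806.98, CA^2=163.33
Sorted: [163.33, 757.01, 806.98]
By sides: Scalene, By angles: Acute

Scalene, Acute


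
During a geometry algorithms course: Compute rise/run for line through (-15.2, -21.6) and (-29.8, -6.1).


slope = (y2-y1)/(x2-x1) = ((-6.1)-(-21.6))/((-29.8)-(-15.2)) = 15.5/(-14.6) = -1.0616

-1.0616


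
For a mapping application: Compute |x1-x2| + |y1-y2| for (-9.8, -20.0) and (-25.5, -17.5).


|(-9.8)-(-25.5)| + |(-20)-(-17.5)| = 15.7 + 2.5 = 18.2

18.2


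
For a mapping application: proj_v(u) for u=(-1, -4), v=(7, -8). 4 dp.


u.v = 25, |v| = sqrt(113) = 10.6301
Scalar projection = u.v / |v| = 25 / sqrt(113) = 2.3518

2.3518


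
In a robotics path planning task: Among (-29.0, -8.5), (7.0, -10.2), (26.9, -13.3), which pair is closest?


d(P0,P1) = 36.0401, d(P0,P2) = 56.1057, d(P1,P2) = 20.14
Closest: P1 and P2

Closest pair: (7.0, -10.2) and (26.9, -13.3), distance = 20.14


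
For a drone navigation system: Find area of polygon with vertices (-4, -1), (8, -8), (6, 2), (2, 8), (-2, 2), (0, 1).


Shoelace sum: ((-4)*(-8) - 8*(-1)) + (8*2 - 6*(-8)) + (6*8 - 2*2) + (2*2 - (-2)*8) + ((-2)*1 - 0*2) + (0*(-1) - (-4)*1)
= 170
Area = |170|/2 = 85

85


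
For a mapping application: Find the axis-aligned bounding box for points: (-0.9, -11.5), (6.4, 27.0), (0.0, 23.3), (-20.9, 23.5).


x range: [-20.9, 6.4]
y range: [-11.5, 27]
Bounding box: (-20.9,-11.5) to (6.4,27)

(-20.9,-11.5) to (6.4,27)


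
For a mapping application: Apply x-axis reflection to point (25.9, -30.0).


Reflection over x-axis: (x,y) -> (x,-y)
(25.9, -30) -> (25.9, 30)

(25.9, 30)


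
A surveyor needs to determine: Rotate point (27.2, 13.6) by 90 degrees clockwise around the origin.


90° CW: (x,y) -> (y, -x)
(27.2,13.6) -> (13.6, -27.2)

(13.6, -27.2)


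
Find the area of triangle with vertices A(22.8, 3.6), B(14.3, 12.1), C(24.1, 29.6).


Area = |x_A(y_B-y_C) + x_B(y_C-y_A) + x_C(y_A-y_B)|/2
= |(-399) + 371.8 + (-204.85)|/2
= 232.05/2 = 116.025

116.025


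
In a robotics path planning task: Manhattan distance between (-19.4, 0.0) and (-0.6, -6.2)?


|(-19.4)-(-0.6)| + |0-(-6.2)| = 18.8 + 6.2 = 25

25


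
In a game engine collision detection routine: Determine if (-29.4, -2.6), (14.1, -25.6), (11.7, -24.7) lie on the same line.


Cross product: (14.1-(-29.4))*((-24.7)-(-2.6)) - ((-25.6)-(-2.6))*(11.7-(-29.4))
= -16.05

No, not collinear


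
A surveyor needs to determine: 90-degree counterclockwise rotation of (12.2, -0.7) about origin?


90° CCW: (x,y) -> (-y, x)
(12.2,-0.7) -> (0.7, 12.2)

(0.7, 12.2)


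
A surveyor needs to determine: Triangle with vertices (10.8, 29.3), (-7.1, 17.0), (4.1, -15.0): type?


Side lengths squared: AB^2=471.7, BC^2=1149.44, CA^2=2007.38
Sorted: [471.7, 1149.44, 2007.38]
By sides: Scalene, By angles: Obtuse

Scalene, Obtuse


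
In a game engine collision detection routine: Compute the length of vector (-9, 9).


|u| = sqrt((-9)^2 + 9^2) = sqrt(162) = 12.7279

12.7279


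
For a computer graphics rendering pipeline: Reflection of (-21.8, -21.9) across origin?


Reflection over origin: (x,y) -> (-x,-y)
(-21.8, -21.9) -> (21.8, 21.9)

(21.8, 21.9)


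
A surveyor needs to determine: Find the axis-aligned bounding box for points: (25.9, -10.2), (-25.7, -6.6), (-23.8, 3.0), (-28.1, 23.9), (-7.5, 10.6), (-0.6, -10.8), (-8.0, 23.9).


x range: [-28.1, 25.9]
y range: [-10.8, 23.9]
Bounding box: (-28.1,-10.8) to (25.9,23.9)

(-28.1,-10.8) to (25.9,23.9)


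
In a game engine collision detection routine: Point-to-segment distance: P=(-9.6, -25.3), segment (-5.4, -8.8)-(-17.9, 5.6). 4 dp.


Project P onto AB: t = 0 (clamped to [0,1])
Closest point on segment: (-5.4, -8.8)
Distance: 17.0262

17.0262


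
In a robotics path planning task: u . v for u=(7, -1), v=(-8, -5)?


u . v = u_x*v_x + u_y*v_y = 7*(-8) + (-1)*(-5)
= (-56) + 5 = -51

-51


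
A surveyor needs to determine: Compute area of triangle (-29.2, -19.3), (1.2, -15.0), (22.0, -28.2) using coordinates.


Area = |x_A(y_B-y_C) + x_B(y_C-y_A) + x_C(y_A-y_B)|/2
= |(-385.44) + (-10.68) + (-94.6)|/2
= 490.72/2 = 245.36

245.36


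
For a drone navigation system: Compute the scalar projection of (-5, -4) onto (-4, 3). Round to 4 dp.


u.v = 8, |v| = sqrt(25) = 5
Scalar projection = u.v / |v| = 8 / sqrt(25) = 1.6

1.6


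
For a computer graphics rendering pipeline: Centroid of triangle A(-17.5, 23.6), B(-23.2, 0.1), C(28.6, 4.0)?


Centroid = ((x_A+x_B+x_C)/3, (y_A+y_B+y_C)/3)
= (((-17.5)+(-23.2)+28.6)/3, (23.6+0.1+4)/3)
= (-4.0333, 9.2333)

(-4.0333, 9.2333)


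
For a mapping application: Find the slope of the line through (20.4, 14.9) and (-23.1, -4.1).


slope = (y2-y1)/(x2-x1) = ((-4.1)-14.9)/((-23.1)-20.4) = (-19)/(-43.5) = 0.4368

0.4368


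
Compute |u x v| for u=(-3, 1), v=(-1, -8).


|u x v| = |(-3)*(-8) - 1*(-1)|
= |24 - (-1)| = 25

25


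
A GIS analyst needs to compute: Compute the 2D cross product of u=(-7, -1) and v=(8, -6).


u x v = u_x*v_y - u_y*v_x = (-7)*(-6) - (-1)*8
= 42 - (-8) = 50

50


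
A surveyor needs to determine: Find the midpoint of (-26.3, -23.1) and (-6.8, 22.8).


M = (((-26.3)+(-6.8))/2, ((-23.1)+22.8)/2)
= (-16.55, -0.15)

(-16.55, -0.15)


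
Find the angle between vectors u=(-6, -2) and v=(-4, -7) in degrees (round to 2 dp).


u.v = 38, |u| = sqrt(40) = 6.3246, |v| = sqrt(65) = 8.0623
cos(theta) = u.v/(|u||v|) = 38/sqrt(2600) = 0.745241
theta = acos(0.745241) = 41.82 degrees

41.82 degrees


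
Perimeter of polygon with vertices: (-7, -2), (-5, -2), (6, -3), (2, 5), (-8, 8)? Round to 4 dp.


Sides: (-7, -2)->(-5, -2): sqrt(4) = 2, (-5, -2)->(6, -3): sqrt(122) = 11.045361, (6, -3)->(2, 5): sqrt(80) = 8.944272, (2, 5)->(-8, 8): sqrt(109) = 10.440307, (-8, 8)->(-7, -2): sqrt(101) = 10.049876
Sum = 42.479816
Perimeter = 42.4798

42.4798


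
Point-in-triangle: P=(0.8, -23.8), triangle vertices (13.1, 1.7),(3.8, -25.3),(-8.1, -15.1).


Cross products: AB x AP = -94.95, BC x BP = 12.75, CA x CP = -333.96
All same sign? no

No, outside


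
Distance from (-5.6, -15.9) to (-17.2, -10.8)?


dx=-11.6, dy=5.1
d^2 = (-11.6)^2 + 5.1^2 = 160.57
d = sqrt(160.57) = 12.6716

12.6716


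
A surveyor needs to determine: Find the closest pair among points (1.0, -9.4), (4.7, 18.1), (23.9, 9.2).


d(P0,P1) = 27.7478, d(P0,P2) = 29.502, d(P1,P2) = 21.1625
Closest: P1 and P2

Closest pair: (4.7, 18.1) and (23.9, 9.2), distance = 21.1625


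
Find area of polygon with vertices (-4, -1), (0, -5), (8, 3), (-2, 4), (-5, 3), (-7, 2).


Shoelace sum: ((-4)*(-5) - 0*(-1)) + (0*3 - 8*(-5)) + (8*4 - (-2)*3) + ((-2)*3 - (-5)*4) + ((-5)*2 - (-7)*3) + ((-7)*(-1) - (-4)*2)
= 138
Area = |138|/2 = 69

69


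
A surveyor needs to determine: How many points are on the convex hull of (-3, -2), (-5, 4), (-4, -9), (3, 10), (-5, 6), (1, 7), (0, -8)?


Convex hull vertices (CCW): (-5, 4), (-4, -9), (0, -8), (3, 10), (-5, 6)
Count = 5

5


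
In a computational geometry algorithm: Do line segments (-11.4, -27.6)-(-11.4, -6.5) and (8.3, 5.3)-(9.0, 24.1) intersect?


Cross products: d1=347.33, d2=362.1, d3=-415.67, d4=-430.44
d1*d2 < 0 and d3*d4 < 0? no

No, they don't intersect


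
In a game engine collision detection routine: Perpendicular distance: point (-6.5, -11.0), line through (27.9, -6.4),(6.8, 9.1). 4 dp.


|cross product| = 630.26
|line direction| = sqrt(685.46) = 26.1813
Distance = 630.26/sqrt(685.46) = 24.0729

24.0729


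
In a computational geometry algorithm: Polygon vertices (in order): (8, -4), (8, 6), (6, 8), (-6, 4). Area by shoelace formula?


Shoelace sum: (8*6 - 8*(-4)) + (8*8 - 6*6) + (6*4 - (-6)*8) + ((-6)*(-4) - 8*4)
= 172
Area = |172|/2 = 86

86


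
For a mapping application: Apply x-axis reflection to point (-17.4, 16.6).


Reflection over x-axis: (x,y) -> (x,-y)
(-17.4, 16.6) -> (-17.4, -16.6)

(-17.4, -16.6)


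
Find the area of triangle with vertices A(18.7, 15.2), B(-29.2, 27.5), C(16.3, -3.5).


Area = |x_A(y_B-y_C) + x_B(y_C-y_A) + x_C(y_A-y_B)|/2
= |579.7 + 546.04 + (-200.49)|/2
= 925.25/2 = 462.625

462.625


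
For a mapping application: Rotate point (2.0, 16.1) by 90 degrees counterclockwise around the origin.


90° CCW: (x,y) -> (-y, x)
(2,16.1) -> (-16.1, 2)

(-16.1, 2)


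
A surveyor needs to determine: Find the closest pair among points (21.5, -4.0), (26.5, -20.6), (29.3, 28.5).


d(P0,P1) = 17.3367, d(P0,P2) = 33.4229, d(P1,P2) = 49.1798
Closest: P0 and P1

Closest pair: (21.5, -4.0) and (26.5, -20.6), distance = 17.3367


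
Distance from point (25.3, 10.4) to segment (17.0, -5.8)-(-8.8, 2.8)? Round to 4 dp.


Project P onto AB: t = 0 (clamped to [0,1])
Closest point on segment: (17, -5.8)
Distance: 18.2025

18.2025


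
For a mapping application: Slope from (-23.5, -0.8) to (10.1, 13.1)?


slope = (y2-y1)/(x2-x1) = (13.1-(-0.8))/(10.1-(-23.5)) = 13.9/33.6 = 0.4137

0.4137


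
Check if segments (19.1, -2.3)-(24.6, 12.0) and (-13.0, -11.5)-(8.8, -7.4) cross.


Cross products: d1=68.95, d2=358.14, d3=408.43, d4=119.24
d1*d2 < 0 and d3*d4 < 0? no

No, they don't intersect


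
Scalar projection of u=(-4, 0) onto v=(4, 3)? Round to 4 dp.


u.v = -16, |v| = sqrt(25) = 5
Scalar projection = u.v / |v| = -16 / sqrt(25) = -3.2

-3.2


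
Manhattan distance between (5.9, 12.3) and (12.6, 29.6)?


|5.9-12.6| + |12.3-29.6| = 6.7 + 17.3 = 24

24


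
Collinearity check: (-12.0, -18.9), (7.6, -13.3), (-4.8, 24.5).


Cross product: (7.6-(-12))*(24.5-(-18.9)) - ((-13.3)-(-18.9))*((-4.8)-(-12))
= 810.32

No, not collinear


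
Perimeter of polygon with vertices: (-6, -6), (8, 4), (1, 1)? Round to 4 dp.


Sides: (-6, -6)->(8, 4): sqrt(296) = 17.204651, (8, 4)->(1, 1): sqrt(58) = 7.615773, (1, 1)->(-6, -6): sqrt(98) = 9.899495
Sum = 34.719919
Perimeter = 34.7199

34.7199


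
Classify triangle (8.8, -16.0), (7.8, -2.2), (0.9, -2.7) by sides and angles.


Side lengths squared: AB^2=191.44, BC^2=47.86, CA^2=239.3
Sorted: [47.86, 191.44, 239.3]
By sides: Scalene, By angles: Right

Scalene, Right


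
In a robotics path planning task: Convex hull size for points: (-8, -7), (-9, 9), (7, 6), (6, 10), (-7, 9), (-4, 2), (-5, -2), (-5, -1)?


Convex hull vertices (CCW): (-9, 9), (-8, -7), (7, 6), (6, 10)
Count = 4

4


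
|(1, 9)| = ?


|u| = sqrt(1^2 + 9^2) = sqrt(82) = 9.0554

9.0554


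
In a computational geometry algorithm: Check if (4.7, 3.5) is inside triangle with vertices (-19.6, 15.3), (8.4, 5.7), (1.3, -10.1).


Cross products: AB x AP = -97.12, BC x BP = -42.84, CA x CP = -370.6
All same sign? yes

Yes, inside


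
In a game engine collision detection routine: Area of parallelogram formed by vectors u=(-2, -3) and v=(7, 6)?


|u x v| = |(-2)*6 - (-3)*7|
= |(-12) - (-21)| = 9

9


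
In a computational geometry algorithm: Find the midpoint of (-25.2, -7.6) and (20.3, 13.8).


M = (((-25.2)+20.3)/2, ((-7.6)+13.8)/2)
= (-2.45, 3.1)

(-2.45, 3.1)


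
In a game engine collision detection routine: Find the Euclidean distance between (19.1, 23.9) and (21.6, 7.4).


dx=2.5, dy=-16.5
d^2 = 2.5^2 + (-16.5)^2 = 278.5
d = sqrt(278.5) = 16.6883

16.6883


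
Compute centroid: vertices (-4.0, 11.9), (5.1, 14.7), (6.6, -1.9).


Centroid = ((x_A+x_B+x_C)/3, (y_A+y_B+y_C)/3)
= (((-4)+5.1+6.6)/3, (11.9+14.7+(-1.9))/3)
= (2.5667, 8.2333)

(2.5667, 8.2333)


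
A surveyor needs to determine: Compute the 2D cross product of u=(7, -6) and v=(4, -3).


u x v = u_x*v_y - u_y*v_x = 7*(-3) - (-6)*4
= (-21) - (-24) = 3

3


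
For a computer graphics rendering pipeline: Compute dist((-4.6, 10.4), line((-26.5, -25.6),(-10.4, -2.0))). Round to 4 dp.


|cross product| = 62.76
|line direction| = sqrt(816.17) = 28.5687
Distance = 62.76/sqrt(816.17) = 2.1968

2.1968


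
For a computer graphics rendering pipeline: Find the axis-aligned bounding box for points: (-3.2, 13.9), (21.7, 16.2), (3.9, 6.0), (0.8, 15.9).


x range: [-3.2, 21.7]
y range: [6, 16.2]
Bounding box: (-3.2,6) to (21.7,16.2)

(-3.2,6) to (21.7,16.2)


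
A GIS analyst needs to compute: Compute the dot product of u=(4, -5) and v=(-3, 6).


u . v = u_x*v_x + u_y*v_y = 4*(-3) + (-5)*6
= (-12) + (-30) = -42

-42


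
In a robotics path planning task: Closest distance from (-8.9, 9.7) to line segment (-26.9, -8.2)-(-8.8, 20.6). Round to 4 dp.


Project P onto AB: t = 0.7271 (clamped to [0,1])
Closest point on segment: (-13.739, 12.7412)
Distance: 5.7153

5.7153


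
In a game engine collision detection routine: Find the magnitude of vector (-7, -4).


|u| = sqrt((-7)^2 + (-4)^2) = sqrt(65) = 8.0623

8.0623


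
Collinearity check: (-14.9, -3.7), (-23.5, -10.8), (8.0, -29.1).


Cross product: ((-23.5)-(-14.9))*((-29.1)-(-3.7)) - ((-10.8)-(-3.7))*(8-(-14.9))
= 381.03

No, not collinear


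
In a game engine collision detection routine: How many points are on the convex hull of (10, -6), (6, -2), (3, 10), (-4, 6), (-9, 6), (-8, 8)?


Convex hull vertices (CCW): (-9, 6), (10, -6), (3, 10), (-8, 8)
Count = 4

4


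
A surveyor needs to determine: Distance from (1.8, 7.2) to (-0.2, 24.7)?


dx=-2, dy=17.5
d^2 = (-2)^2 + 17.5^2 = 310.25
d = sqrt(310.25) = 17.6139

17.6139


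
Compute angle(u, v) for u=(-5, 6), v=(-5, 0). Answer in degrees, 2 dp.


u.v = 25, |u| = sqrt(61) = 7.8102, |v| = sqrt(25) = 5
cos(theta) = u.v/(|u||v|) = 25/sqrt(1525) = 0.640184
theta = acos(0.640184) = 50.19 degrees

50.19 degrees


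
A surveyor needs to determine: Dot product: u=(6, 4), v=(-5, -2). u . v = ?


u . v = u_x*v_x + u_y*v_y = 6*(-5) + 4*(-2)
= (-30) + (-8) = -38

-38


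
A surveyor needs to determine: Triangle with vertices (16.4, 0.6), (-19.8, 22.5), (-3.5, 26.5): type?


Side lengths squared: AB^2=1790.05, BC^2=281.69, CA^2=1066.82
Sorted: [281.69, 1066.82, 1790.05]
By sides: Scalene, By angles: Obtuse

Scalene, Obtuse


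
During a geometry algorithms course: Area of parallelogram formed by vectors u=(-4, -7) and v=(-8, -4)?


|u x v| = |(-4)*(-4) - (-7)*(-8)|
= |16 - 56| = 40

40


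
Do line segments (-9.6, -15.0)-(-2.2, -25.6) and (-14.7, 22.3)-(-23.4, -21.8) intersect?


Cross products: d1=549.42, d2=967.98, d3=221.96, d4=-196.6
d1*d2 < 0 and d3*d4 < 0? no

No, they don't intersect


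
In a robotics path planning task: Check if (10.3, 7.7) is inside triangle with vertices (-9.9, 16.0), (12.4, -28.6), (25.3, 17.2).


Cross products: AB x AP = 715.83, BC x BP = 564.45, CA x CP = 316.4
All same sign? yes

Yes, inside


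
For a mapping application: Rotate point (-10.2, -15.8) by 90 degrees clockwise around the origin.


90° CW: (x,y) -> (y, -x)
(-10.2,-15.8) -> (-15.8, 10.2)

(-15.8, 10.2)


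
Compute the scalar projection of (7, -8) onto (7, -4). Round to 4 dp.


u.v = 81, |v| = sqrt(65) = 8.0623
Scalar projection = u.v / |v| = 81 / sqrt(65) = 10.0468

10.0468


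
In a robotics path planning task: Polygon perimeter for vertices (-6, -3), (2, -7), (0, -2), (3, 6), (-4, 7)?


Sides: (-6, -3)->(2, -7): sqrt(80) = 8.944272, (2, -7)->(0, -2): sqrt(29) = 5.385165, (0, -2)->(3, 6): sqrt(73) = 8.544004, (3, 6)->(-4, 7): sqrt(50) = 7.071068, (-4, 7)->(-6, -3): sqrt(104) = 10.198039
Sum = 40.142548
Perimeter = 40.1425

40.1425


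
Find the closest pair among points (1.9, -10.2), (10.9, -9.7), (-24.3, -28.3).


d(P0,P1) = 9.0139, d(P0,P2) = 31.8442, d(P1,P2) = 39.8121
Closest: P0 and P1

Closest pair: (1.9, -10.2) and (10.9, -9.7), distance = 9.0139


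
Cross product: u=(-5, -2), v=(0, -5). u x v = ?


u x v = u_x*v_y - u_y*v_x = (-5)*(-5) - (-2)*0
= 25 - 0 = 25

25


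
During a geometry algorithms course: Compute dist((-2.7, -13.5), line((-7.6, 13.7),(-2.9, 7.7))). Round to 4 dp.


|cross product| = 98.44
|line direction| = sqrt(58.09) = 7.6217
Distance = 98.44/sqrt(58.09) = 12.9158

12.9158


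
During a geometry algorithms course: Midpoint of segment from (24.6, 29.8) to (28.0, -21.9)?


M = ((24.6+28)/2, (29.8+(-21.9))/2)
= (26.3, 3.95)

(26.3, 3.95)


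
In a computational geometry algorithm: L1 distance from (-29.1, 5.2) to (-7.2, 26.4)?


|(-29.1)-(-7.2)| + |5.2-26.4| = 21.9 + 21.2 = 43.1

43.1


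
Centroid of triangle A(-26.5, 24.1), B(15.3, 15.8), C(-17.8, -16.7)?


Centroid = ((x_A+x_B+x_C)/3, (y_A+y_B+y_C)/3)
= (((-26.5)+15.3+(-17.8))/3, (24.1+15.8+(-16.7))/3)
= (-9.6667, 7.7333)

(-9.6667, 7.7333)


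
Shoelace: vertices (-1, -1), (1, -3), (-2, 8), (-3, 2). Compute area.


Shoelace sum: ((-1)*(-3) - 1*(-1)) + (1*8 - (-2)*(-3)) + ((-2)*2 - (-3)*8) + ((-3)*(-1) - (-1)*2)
= 31
Area = |31|/2 = 15.5

15.5


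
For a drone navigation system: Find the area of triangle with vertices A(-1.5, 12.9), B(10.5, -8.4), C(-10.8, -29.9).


Area = |x_A(y_B-y_C) + x_B(y_C-y_A) + x_C(y_A-y_B)|/2
= |(-32.25) + (-449.4) + (-230.04)|/2
= 711.69/2 = 355.845

355.845


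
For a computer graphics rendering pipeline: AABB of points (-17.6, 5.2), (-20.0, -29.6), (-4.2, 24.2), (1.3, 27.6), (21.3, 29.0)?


x range: [-20, 21.3]
y range: [-29.6, 29]
Bounding box: (-20,-29.6) to (21.3,29)

(-20,-29.6) to (21.3,29)


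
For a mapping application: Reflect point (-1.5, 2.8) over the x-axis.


Reflection over x-axis: (x,y) -> (x,-y)
(-1.5, 2.8) -> (-1.5, -2.8)

(-1.5, -2.8)


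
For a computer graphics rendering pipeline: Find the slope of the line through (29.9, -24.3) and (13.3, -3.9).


slope = (y2-y1)/(x2-x1) = ((-3.9)-(-24.3))/(13.3-29.9) = 20.4/(-16.6) = -1.2289

-1.2289


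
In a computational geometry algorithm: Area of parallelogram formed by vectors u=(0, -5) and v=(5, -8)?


|u x v| = |0*(-8) - (-5)*5|
= |0 - (-25)| = 25

25


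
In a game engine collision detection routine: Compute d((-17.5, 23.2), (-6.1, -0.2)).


dx=11.4, dy=-23.4
d^2 = 11.4^2 + (-23.4)^2 = 677.52
d = sqrt(677.52) = 26.0292

26.0292


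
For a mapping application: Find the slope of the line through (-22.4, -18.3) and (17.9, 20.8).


slope = (y2-y1)/(x2-x1) = (20.8-(-18.3))/(17.9-(-22.4)) = 39.1/40.3 = 0.9702

0.9702


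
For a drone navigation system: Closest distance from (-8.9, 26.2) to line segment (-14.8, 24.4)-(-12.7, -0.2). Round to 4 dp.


Project P onto AB: t = 0 (clamped to [0,1])
Closest point on segment: (-14.8, 24.4)
Distance: 6.1685

6.1685


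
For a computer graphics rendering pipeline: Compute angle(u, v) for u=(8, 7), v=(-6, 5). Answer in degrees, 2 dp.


u.v = -13, |u| = sqrt(113) = 10.6301, |v| = sqrt(61) = 7.8102
cos(theta) = u.v/(|u||v|) = -13/sqrt(6893) = -0.156581
theta = acos(-0.156581) = 99.01 degrees

99.01 degrees


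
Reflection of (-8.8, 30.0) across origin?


Reflection over origin: (x,y) -> (-x,-y)
(-8.8, 30) -> (8.8, -30)

(8.8, -30)


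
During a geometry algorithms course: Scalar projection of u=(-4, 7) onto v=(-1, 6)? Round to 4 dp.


u.v = 46, |v| = sqrt(37) = 6.0828
Scalar projection = u.v / |v| = 46 / sqrt(37) = 7.5624

7.5624


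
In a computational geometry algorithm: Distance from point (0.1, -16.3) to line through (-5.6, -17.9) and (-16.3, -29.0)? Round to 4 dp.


|cross product| = 46.15
|line direction| = sqrt(237.7) = 15.4175
Distance = 46.15/sqrt(237.7) = 2.9933

2.9933


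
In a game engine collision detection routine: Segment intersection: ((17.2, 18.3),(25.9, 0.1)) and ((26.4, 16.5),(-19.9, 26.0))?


Cross products: d1=4.06, d2=764.07, d3=151.78, d4=-608.23
d1*d2 < 0 and d3*d4 < 0? no

No, they don't intersect


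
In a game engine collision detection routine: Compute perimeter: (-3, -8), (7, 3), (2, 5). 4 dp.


Sides: (-3, -8)->(7, 3): sqrt(221) = 14.866069, (7, 3)->(2, 5): sqrt(29) = 5.385165, (2, 5)->(-3, -8): sqrt(194) = 13.928388
Sum = 34.179622
Perimeter = 34.1796

34.1796


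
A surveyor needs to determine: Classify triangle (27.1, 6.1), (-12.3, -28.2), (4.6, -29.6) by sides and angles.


Side lengths squared: AB^2=2728.85, BC^2=287.57, CA^2=1780.74
Sorted: [287.57, 1780.74, 2728.85]
By sides: Scalene, By angles: Obtuse

Scalene, Obtuse


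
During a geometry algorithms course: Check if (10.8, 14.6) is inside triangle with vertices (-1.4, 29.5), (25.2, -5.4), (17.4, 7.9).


Cross products: AB x AP = 29.44, BC x BP = 35.52, CA x CP = 16.6
All same sign? yes

Yes, inside


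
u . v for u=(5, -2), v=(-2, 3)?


u . v = u_x*v_x + u_y*v_y = 5*(-2) + (-2)*3
= (-10) + (-6) = -16

-16


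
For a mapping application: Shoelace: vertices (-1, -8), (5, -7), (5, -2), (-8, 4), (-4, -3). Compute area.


Shoelace sum: ((-1)*(-7) - 5*(-8)) + (5*(-2) - 5*(-7)) + (5*4 - (-8)*(-2)) + ((-8)*(-3) - (-4)*4) + ((-4)*(-8) - (-1)*(-3))
= 145
Area = |145|/2 = 72.5

72.5


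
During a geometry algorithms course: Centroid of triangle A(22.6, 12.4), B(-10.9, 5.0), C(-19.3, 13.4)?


Centroid = ((x_A+x_B+x_C)/3, (y_A+y_B+y_C)/3)
= ((22.6+(-10.9)+(-19.3))/3, (12.4+5+13.4)/3)
= (-2.5333, 10.2667)

(-2.5333, 10.2667)


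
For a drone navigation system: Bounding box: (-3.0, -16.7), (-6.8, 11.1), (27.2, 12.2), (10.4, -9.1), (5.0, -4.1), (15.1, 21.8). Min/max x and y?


x range: [-6.8, 27.2]
y range: [-16.7, 21.8]
Bounding box: (-6.8,-16.7) to (27.2,21.8)

(-6.8,-16.7) to (27.2,21.8)


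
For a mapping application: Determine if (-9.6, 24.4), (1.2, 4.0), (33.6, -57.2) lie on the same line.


Cross product: (1.2-(-9.6))*((-57.2)-24.4) - (4-24.4)*(33.6-(-9.6))
= 0

Yes, collinear


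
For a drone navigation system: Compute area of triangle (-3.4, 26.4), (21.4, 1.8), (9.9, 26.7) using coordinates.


Area = |x_A(y_B-y_C) + x_B(y_C-y_A) + x_C(y_A-y_B)|/2
= |84.66 + 6.42 + 243.54|/2
= 334.62/2 = 167.31

167.31


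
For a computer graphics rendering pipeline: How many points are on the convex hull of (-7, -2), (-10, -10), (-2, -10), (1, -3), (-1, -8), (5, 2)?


Convex hull vertices (CCW): (-10, -10), (-2, -10), (5, 2), (-7, -2)
Count = 4

4


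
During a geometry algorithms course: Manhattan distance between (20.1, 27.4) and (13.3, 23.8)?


|20.1-13.3| + |27.4-23.8| = 6.8 + 3.6 = 10.4

10.4


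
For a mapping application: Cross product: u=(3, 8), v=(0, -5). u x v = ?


u x v = u_x*v_y - u_y*v_x = 3*(-5) - 8*0
= (-15) - 0 = -15

-15


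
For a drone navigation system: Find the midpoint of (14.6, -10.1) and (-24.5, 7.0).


M = ((14.6+(-24.5))/2, ((-10.1)+7)/2)
= (-4.95, -1.55)

(-4.95, -1.55)


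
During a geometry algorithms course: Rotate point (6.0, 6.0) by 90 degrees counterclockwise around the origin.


90° CCW: (x,y) -> (-y, x)
(6,6) -> (-6, 6)

(-6, 6)


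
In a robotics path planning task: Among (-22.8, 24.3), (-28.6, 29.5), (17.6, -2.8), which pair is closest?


d(P0,P1) = 7.7897, d(P0,P2) = 48.6474, d(P1,P2) = 56.3714
Closest: P0 and P1

Closest pair: (-22.8, 24.3) and (-28.6, 29.5), distance = 7.7897


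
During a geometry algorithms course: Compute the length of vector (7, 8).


|u| = sqrt(7^2 + 8^2) = sqrt(113) = 10.6301

10.6301


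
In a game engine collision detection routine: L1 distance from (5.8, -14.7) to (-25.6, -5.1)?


|5.8-(-25.6)| + |(-14.7)-(-5.1)| = 31.4 + 9.6 = 41

41


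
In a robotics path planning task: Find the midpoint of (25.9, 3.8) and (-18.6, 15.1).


M = ((25.9+(-18.6))/2, (3.8+15.1)/2)
= (3.65, 9.45)

(3.65, 9.45)


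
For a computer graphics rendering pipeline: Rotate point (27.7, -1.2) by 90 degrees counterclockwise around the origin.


90° CCW: (x,y) -> (-y, x)
(27.7,-1.2) -> (1.2, 27.7)

(1.2, 27.7)


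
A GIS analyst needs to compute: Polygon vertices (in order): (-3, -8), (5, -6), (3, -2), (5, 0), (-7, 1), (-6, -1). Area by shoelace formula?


Shoelace sum: ((-3)*(-6) - 5*(-8)) + (5*(-2) - 3*(-6)) + (3*0 - 5*(-2)) + (5*1 - (-7)*0) + ((-7)*(-1) - (-6)*1) + ((-6)*(-8) - (-3)*(-1))
= 139
Area = |139|/2 = 69.5

69.5


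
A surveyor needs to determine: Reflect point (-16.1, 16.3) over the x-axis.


Reflection over x-axis: (x,y) -> (x,-y)
(-16.1, 16.3) -> (-16.1, -16.3)

(-16.1, -16.3)


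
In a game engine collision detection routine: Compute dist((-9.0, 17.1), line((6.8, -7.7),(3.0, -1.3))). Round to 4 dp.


|cross product| = 6.88
|line direction| = sqrt(55.4) = 7.4431
Distance = 6.88/sqrt(55.4) = 0.9243

0.9243


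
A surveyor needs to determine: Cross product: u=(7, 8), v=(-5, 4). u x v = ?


u x v = u_x*v_y - u_y*v_x = 7*4 - 8*(-5)
= 28 - (-40) = 68

68


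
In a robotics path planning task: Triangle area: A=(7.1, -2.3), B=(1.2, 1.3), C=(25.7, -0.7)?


Area = |x_A(y_B-y_C) + x_B(y_C-y_A) + x_C(y_A-y_B)|/2
= |14.2 + 1.92 + (-92.52)|/2
= 76.4/2 = 38.2

38.2


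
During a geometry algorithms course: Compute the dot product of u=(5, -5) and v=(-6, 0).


u . v = u_x*v_x + u_y*v_y = 5*(-6) + (-5)*0
= (-30) + 0 = -30

-30


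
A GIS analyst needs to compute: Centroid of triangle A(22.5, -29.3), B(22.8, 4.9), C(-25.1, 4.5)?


Centroid = ((x_A+x_B+x_C)/3, (y_A+y_B+y_C)/3)
= ((22.5+22.8+(-25.1))/3, ((-29.3)+4.9+4.5)/3)
= (6.7333, -6.6333)

(6.7333, -6.6333)


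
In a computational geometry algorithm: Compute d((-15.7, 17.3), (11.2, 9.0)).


dx=26.9, dy=-8.3
d^2 = 26.9^2 + (-8.3)^2 = 792.5
d = sqrt(792.5) = 28.1514

28.1514


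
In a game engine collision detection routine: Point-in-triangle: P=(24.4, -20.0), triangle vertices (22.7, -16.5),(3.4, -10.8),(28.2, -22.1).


Cross products: AB x AP = 57.86, BC x BP = 9.14, CA x CP = 9.73
All same sign? yes

Yes, inside


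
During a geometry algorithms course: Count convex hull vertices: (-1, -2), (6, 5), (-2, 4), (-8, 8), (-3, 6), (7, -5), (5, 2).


Convex hull vertices (CCW): (-8, 8), (-1, -2), (7, -5), (6, 5)
Count = 4

4


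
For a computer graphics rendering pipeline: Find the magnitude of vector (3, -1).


|u| = sqrt(3^2 + (-1)^2) = sqrt(10) = 3.1623

3.1623


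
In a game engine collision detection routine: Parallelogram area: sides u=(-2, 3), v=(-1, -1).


|u x v| = |(-2)*(-1) - 3*(-1)|
= |2 - (-3)| = 5

5
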